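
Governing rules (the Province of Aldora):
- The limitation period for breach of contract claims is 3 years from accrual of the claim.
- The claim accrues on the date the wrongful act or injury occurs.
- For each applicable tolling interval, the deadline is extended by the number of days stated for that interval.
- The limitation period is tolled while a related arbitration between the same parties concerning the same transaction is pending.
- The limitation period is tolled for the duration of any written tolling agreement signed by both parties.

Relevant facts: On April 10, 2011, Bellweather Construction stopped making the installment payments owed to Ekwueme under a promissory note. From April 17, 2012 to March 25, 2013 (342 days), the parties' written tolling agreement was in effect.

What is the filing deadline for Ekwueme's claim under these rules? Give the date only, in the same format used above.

March 18, 2015

The limitation period began to run on April 10, 2011.
Adding the 3 years base period to April 10, 2011 gives a deadline of April 10, 2014, before any tolling.
The written tolling agreement from April 17, 2012 to March 25, 2013 tolled the period for 342 days, extending the deadline to March 18, 2015.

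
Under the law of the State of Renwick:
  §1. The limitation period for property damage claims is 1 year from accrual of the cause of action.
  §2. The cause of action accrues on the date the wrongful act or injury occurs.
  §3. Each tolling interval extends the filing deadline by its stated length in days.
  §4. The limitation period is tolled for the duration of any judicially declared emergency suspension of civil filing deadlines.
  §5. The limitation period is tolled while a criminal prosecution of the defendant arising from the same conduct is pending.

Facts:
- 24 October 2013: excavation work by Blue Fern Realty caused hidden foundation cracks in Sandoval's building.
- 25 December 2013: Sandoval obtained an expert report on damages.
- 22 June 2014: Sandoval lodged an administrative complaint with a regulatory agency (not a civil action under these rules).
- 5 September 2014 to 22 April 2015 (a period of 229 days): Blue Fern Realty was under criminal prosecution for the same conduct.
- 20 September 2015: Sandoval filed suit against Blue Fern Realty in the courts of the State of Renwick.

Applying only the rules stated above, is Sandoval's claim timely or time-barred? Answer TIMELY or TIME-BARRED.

TIME-BARRED

The cause of action accrued on 24 October 2013, the date of the act.
The untolled deadline — 1 year after 24 October 2013 — is 24 October 2014.
The period was tolled for 229 days by the pending criminal prosecution (5 September 2014 to 22 April 2015), pushing the deadline to 10 June 2015.
None of the other events listed affects the running of the period under the stated rules.
Filing on 20 September 2015 missed the 10 June 2015 deadline — the action is time-barred.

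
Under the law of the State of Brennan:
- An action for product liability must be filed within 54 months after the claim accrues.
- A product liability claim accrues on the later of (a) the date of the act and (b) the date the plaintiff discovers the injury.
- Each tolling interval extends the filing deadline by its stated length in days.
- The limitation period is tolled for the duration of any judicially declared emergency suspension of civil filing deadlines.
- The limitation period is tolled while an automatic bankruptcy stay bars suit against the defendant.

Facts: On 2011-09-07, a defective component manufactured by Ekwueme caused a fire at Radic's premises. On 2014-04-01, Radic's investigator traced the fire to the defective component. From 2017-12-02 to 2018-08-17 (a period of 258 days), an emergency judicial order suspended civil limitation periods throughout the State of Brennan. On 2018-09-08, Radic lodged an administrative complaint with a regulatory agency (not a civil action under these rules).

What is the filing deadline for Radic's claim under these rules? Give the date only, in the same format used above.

The claim accrued on 2014-04-01 — the later of the 2011-09-07 act and the 2014-04-01 discovery.
54 months from 2014-04-01 is 2018-10-01.
The period was tolled for 258 days by the emergency suspension of filing deadlines (2017-12-02 to 2018-08-17), pushing the deadline to 2019-06-16.
Nothing else in the chronology tolls or restarts the period.

2019-06-16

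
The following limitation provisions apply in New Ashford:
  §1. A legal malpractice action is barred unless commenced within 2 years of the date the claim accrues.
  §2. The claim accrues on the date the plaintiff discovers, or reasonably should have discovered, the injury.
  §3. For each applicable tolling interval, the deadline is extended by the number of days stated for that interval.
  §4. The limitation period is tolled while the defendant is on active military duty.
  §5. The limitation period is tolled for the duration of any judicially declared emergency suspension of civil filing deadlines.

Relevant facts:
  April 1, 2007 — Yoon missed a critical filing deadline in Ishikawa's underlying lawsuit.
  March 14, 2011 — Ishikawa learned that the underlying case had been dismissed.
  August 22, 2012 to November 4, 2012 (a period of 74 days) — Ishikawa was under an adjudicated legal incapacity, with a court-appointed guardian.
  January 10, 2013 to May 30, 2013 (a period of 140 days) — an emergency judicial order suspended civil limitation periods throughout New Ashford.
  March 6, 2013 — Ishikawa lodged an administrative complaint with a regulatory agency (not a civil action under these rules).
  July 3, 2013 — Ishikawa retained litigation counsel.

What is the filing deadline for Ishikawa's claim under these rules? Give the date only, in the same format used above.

August 1, 2013

Under the discovery rule, the claim accrued on March 14, 2011, when Ishikawa discovered the injury — not on the April 1, 2007 date of the underlying act.
Adding the 2 years base period to March 14, 2011 gives a deadline of March 14, 2013, before any tolling.
The period was tolled for 140 days by the emergency suspension of filing deadlines (January 10, 2013 to May 30, 2013), pushing the deadline to August 1, 2013.
Although the plaintiff's incapacity ran from August 22, 2012 to November 4, 2012, the stated rules do not make that a tolling event, so it is disregarded.
None of the other events listed affects the running of the period under the stated rules.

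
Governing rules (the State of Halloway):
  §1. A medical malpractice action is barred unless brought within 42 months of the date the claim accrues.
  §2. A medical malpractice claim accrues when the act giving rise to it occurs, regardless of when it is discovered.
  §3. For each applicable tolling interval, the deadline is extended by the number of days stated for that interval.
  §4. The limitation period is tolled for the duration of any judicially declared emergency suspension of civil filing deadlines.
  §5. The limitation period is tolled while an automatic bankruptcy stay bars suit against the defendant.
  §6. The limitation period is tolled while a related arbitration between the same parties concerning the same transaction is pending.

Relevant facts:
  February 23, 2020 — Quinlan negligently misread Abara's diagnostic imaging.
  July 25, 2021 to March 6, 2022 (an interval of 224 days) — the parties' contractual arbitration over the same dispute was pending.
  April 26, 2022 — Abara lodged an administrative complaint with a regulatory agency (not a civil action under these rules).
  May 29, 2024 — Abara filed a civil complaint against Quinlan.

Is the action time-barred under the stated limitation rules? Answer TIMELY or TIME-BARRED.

The claim accrued on February 23, 2020, the date of the act.
The untolled deadline — 42 months after February 23, 2020 — is August 23, 2023.
Because the pending related arbitration ran from July 25, 2021 to March 6, 2022, the deadline is extended by 224 days to April 3, 2024.
Nothing else in the chronology tolls or restarts the period.
Abara filed on May 29, 2024, after the April 3, 2024 deadline, so the action is time-barred.

TIME-BARRED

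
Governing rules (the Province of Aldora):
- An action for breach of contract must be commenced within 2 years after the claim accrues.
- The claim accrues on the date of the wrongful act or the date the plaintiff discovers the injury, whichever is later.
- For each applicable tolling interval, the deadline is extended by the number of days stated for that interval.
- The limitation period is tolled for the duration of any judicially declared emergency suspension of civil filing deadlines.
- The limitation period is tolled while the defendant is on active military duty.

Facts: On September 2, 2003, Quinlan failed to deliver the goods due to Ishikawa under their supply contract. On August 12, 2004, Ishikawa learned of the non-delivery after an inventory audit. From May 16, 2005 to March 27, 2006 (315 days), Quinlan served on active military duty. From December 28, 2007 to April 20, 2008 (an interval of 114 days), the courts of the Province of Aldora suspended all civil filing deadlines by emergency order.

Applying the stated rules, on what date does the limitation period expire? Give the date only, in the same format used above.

Taking the later of the act (September 2, 2003) and discovery (August 12, 2004), the claim accrued on August 12, 2004.
The untolled deadline — 2 years after August 12, 2004 — is August 12, 2006.
The period was tolled for 315 days by the defendant's active military service (May 16, 2005 to March 27, 2006), pushing the deadline to June 23, 2007.
The emergency suspension of filing deadlines from December 28, 2007 to April 20, 2008 began after the period had already run on June 23, 2007, so it has no tolling effect.

June 23, 2007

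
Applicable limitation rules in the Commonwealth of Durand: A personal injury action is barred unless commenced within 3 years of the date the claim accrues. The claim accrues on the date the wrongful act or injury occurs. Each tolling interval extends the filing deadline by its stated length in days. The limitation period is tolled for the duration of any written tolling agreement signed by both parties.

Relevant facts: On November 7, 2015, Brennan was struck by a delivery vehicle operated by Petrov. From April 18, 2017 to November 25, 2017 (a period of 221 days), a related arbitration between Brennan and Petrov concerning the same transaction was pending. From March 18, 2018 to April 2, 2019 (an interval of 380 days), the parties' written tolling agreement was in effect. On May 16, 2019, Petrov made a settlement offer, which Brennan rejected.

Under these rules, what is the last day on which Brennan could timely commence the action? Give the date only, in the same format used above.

The limitation period began to run on November 7, 2015.
The untolled deadline — 3 years after November 7, 2015 — is November 7, 2018.
The written tolling agreement from March 18, 2018 to April 2, 2019 tolled the period for 380 days, extending the deadline to November 22, 2019.
Although a pending arbitration ran from April 18, 2017 to November 25, 2017, the stated rules do not make that a tolling event, so it is disregarded.
Nothing else in the chronology tolls or restarts the period.

November 22, 2019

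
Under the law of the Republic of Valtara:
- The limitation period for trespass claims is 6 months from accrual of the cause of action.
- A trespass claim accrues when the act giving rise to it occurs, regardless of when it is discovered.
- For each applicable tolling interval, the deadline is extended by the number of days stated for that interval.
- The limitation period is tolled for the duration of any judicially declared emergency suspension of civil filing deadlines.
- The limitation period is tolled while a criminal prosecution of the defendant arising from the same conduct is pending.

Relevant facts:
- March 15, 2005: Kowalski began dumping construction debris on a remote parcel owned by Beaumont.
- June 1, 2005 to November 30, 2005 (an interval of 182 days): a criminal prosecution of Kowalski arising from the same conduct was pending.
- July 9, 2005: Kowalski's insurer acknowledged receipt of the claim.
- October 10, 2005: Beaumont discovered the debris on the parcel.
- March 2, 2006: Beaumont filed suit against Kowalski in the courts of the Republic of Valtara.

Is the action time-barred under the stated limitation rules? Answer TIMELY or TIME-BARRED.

TIMELY

Because the rule ties accrual to occurrence, the claim accrued on March 15, 2005, not on the October 10, 2005 discovery date.
Adding the 6 months base period to March 15, 2005 gives a deadline of September 15, 2005, before any tolling.
The pending criminal prosecution from June 1, 2005 to November 30, 2005 tolled the period for 182 days, extending the deadline to March 16, 2006.
Nothing else in the chronology tolls or restarts the period.
The March 2, 2006 filing precedes the March 16, 2006 deadline; the claim is timely.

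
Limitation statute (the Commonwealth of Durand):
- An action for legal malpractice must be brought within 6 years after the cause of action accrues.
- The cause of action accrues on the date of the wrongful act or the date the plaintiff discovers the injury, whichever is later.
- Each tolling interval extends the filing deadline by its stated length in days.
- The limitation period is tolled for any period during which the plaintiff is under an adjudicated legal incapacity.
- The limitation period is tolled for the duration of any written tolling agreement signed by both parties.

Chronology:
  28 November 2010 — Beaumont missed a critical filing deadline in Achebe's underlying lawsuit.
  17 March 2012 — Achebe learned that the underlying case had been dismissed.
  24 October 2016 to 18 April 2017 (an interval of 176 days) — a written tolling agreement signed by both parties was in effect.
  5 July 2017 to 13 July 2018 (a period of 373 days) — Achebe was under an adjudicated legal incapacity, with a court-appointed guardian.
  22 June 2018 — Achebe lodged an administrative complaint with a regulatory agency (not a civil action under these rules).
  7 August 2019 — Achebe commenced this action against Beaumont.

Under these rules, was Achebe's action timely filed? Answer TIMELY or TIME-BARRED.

The claim accrued on 17 March 2012 — the later of the 28 November 2010 act and the 17 March 2012 discovery.
Adding the 6 years base period to 17 March 2012 gives a deadline of 17 March 2018, before any tolling.
Because the written tolling agreement ran from 24 October 2016 to 18 April 2017, the deadline is extended by 176 days to 9 September 2018.
The period was tolled for 373 days by the plaintiff's legal incapacity (5 July 2017 to 13 July 2018), pushing the deadline to 17 September 2019.
None of the other events listed affects the running of the period under the stated rules.
Achebe filed on 7 August 2019, before the 17 September 2019 deadline, so the action is timely.

TIMELY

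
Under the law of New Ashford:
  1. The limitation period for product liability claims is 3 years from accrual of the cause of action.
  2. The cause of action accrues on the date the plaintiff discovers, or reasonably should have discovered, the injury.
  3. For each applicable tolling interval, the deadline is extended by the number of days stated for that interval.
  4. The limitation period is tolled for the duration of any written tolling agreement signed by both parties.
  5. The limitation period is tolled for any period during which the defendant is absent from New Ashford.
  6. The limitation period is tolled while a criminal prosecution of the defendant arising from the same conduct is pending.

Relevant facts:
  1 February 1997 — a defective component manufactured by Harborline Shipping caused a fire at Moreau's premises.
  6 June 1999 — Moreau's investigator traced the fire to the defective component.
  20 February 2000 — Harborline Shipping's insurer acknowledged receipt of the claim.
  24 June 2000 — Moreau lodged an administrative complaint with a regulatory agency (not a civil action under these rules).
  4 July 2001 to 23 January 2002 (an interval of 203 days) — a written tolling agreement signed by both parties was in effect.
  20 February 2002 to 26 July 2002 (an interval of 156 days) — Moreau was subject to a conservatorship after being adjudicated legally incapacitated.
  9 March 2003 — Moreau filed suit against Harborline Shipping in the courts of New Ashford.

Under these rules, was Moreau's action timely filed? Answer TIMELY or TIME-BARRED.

Accrual is tied to discovery, so the period began on 6 June 1999 rather than on 1 February 1997 when the act occurred.
3 years from 6 June 1999 is 6 June 2002.
The period was tolled for 203 days by the written tolling agreement (4 July 2001 to 23 January 2002), pushing the deadline to 26 December 2002.
No stated provision tolls the period for the plaintiff's incapacity, so the interval from 20 February 2002 to 26 July 2002 has no effect on the deadline.
None of the other events listed affects the running of the period under the stated rules.
Moreau filed on 9 March 2003, after the 26 December 2002 deadline, so the action is time-barred.

TIME-BARRED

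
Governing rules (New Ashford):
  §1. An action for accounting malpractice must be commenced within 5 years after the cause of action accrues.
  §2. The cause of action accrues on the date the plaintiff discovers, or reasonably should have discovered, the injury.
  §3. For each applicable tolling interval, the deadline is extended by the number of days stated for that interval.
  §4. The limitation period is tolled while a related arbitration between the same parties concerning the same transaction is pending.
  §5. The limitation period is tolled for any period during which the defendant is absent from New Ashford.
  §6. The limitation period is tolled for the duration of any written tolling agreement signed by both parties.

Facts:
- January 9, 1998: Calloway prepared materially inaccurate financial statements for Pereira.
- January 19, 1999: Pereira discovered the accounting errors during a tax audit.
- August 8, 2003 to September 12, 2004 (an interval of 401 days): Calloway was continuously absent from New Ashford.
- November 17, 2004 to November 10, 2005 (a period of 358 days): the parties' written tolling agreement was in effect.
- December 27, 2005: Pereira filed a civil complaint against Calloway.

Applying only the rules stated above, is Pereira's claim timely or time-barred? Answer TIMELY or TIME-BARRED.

TIMELY

Under the discovery rule, the claim accrued on January 19, 1999, when Pereira discovered the injury — not on the January 9, 1998 date of the underlying act.
The untolled deadline — 5 years after January 19, 1999 — is January 19, 2004.
Because the defendant's absence from the jurisdiction ran from August 8, 2003 to September 12, 2004, the deadline is extended by 401 days to February 23, 2005.
The written tolling agreement from November 17, 2004 to November 10, 2005 tolled the period for 358 days, extending the deadline to February 16, 2006.
Pereira filed on December 27, 2005, before the February 16, 2006 deadline, so the action is timely.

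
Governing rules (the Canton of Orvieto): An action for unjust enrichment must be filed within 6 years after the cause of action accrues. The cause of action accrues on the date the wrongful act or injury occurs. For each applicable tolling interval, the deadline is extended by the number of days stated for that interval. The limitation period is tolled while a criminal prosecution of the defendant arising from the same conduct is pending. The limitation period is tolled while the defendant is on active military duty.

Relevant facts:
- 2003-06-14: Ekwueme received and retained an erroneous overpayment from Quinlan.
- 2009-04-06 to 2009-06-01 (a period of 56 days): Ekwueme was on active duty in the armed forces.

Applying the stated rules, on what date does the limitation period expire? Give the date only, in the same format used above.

2009-08-09

The claim accrued on 2003-06-14, when the wrongful act occurred.
The untolled deadline — 6 years after 2003-06-14 — is 2009-06-14.
The period was tolled for 56 days by the defendant's active military service (2009-04-06 to 2009-06-01), pushing the deadline to 2009-08-09.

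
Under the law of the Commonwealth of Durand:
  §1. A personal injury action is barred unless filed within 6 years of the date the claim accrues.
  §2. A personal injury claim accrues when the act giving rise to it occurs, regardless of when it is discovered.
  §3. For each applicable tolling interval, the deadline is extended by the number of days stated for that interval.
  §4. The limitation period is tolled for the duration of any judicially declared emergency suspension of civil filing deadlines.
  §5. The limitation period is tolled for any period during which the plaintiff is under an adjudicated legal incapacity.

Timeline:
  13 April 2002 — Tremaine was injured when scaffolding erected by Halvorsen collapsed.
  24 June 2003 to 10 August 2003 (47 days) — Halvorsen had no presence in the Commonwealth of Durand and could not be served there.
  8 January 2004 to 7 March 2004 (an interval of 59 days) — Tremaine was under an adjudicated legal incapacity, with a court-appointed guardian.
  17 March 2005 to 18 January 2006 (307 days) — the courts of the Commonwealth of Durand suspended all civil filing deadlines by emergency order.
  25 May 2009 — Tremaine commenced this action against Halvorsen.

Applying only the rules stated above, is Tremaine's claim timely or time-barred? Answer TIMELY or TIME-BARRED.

TIME-BARRED

The claim accrued on 13 April 2002, when the wrongful act occurred.
Adding the 6 years base period to 13 April 2002 gives a deadline of 13 April 2008, before any tolling.
The plaintiff's legal incapacity from 8 January 2004 to 7 March 2004 tolled the period for 59 days, extending the deadline to 11 June 2008.
Because the emergency suspension of filing deadlines ran from 17 March 2005 to 18 January 2006, the deadline is extended by 307 days to 14 April 2009.
Although the defendant's absence ran from 24 June 2003 to 10 August 2003, the stated rules do not make that a tolling event, so it is disregarded.
Filing on 25 May 2009 missed the 14 April 2009 deadline — the action is time-barred.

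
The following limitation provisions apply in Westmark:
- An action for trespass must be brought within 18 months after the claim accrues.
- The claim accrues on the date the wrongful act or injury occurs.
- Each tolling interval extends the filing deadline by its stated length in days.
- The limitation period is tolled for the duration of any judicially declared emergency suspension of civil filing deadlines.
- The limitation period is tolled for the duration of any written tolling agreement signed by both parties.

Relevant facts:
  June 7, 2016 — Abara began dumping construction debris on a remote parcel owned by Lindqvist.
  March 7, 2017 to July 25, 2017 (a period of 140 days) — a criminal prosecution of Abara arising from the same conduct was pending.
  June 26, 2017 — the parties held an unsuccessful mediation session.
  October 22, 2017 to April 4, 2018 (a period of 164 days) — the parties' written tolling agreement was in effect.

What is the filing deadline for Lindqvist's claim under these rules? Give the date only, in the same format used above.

May 20, 2018

The claim accrued on June 7, 2016, the date of the act.
18 months from June 7, 2016 is December 7, 2017.
Because the written tolling agreement ran from October 22, 2017 to April 4, 2018, the deadline is extended by 164 days to May 20, 2018.
Although a criminal prosecution ran from March 7, 2017 to July 25, 2017, the stated rules do not make that a tolling event, so it is disregarded.
Nothing else in the chronology tolls or restarts the period.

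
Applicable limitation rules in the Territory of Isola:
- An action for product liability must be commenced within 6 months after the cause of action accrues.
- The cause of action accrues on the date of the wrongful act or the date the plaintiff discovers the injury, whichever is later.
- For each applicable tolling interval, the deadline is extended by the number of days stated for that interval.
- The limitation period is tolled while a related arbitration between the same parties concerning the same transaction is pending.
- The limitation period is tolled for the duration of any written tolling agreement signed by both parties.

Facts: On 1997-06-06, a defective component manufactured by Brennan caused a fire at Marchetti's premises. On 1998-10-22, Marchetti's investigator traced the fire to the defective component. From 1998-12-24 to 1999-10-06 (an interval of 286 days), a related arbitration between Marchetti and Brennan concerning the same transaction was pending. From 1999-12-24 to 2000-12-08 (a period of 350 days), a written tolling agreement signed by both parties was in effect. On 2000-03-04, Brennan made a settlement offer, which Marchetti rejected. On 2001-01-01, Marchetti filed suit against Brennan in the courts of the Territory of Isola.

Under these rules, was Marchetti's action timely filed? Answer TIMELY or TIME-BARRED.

TIMELY

Because discovery on 1998-10-22 post-dates the 1997-06-06 act, accrual under the later-of rule falls on 1998-10-22.
The untolled deadline — 6 months after 1998-10-22 — is 1999-04-22.
The pending related arbitration from 1998-12-24 to 1999-10-06 tolled the period for 286 days, extending the deadline to 2000-02-02.
The period was tolled for 350 days by the written tolling agreement (1999-12-24 to 2000-12-08), pushing the deadline to 2001-01-17.
Nothing else in the chronology tolls or restarts the period.
The 2001-01-01 filing precedes the 2001-01-17 deadline; the claim is timely.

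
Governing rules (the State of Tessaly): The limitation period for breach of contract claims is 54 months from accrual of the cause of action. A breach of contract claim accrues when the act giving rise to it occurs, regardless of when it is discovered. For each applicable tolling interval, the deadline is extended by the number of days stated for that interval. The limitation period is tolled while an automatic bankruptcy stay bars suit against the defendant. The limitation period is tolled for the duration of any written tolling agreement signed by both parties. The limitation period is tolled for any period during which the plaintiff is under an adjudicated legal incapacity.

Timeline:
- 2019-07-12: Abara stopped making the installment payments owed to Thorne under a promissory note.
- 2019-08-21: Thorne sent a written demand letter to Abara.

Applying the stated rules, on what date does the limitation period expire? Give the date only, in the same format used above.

The claim accrued on 2019-07-12, when the wrongful act occurred.
Adding the 54 months base period to 2019-07-12 gives a deadline of 2024-01-12, before any tolling.
The other events in the timeline have no effect on the limitation period under the stated rules.

2024-01-12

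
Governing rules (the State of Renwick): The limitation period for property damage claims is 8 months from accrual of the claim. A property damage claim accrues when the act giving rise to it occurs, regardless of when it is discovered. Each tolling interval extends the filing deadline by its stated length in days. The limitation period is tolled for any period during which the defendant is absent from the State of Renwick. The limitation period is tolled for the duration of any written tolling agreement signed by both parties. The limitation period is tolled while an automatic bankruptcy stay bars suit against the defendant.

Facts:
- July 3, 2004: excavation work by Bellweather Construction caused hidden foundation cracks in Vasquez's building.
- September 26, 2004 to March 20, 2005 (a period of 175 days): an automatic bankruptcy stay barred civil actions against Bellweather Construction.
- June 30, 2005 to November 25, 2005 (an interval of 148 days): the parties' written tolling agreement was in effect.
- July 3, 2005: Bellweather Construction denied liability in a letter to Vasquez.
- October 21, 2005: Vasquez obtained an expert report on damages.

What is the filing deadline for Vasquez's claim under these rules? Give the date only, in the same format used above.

The claim accrued on July 3, 2004, the date of the act.
The untolled deadline — 8 months after July 3, 2004 — is March 3, 2005.
The period was tolled for 175 days by the automatic bankruptcy stay (September 26, 2004 to March 20, 2005), pushing the deadline to August 25, 2005.
The period was tolled for 148 days by the written tolling agreement (June 30, 2005 to November 25, 2005), pushing the deadline to January 20, 2006.
The other events in the timeline have no effect on the limitation period under the stated rules.

January 20, 2006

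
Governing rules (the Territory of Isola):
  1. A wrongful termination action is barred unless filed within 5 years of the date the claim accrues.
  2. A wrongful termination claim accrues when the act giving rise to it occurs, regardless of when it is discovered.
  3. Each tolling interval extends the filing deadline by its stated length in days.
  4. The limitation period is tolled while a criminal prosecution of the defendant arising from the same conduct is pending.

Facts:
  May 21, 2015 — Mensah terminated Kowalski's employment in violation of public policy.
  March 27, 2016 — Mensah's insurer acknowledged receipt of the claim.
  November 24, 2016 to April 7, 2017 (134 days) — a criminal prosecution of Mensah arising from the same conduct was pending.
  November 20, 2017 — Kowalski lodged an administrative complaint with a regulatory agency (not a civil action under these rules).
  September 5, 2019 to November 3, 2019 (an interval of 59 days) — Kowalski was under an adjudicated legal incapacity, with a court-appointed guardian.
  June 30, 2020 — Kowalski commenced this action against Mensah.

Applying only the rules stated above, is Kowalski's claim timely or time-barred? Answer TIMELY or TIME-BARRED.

The claim accrued on May 21, 2015, when the wrongful act occurred.
Adding the 5 years base period to May 21, 2015 gives a deadline of May 21, 2020, before any tolling.
The period was tolled for 134 days by the pending criminal prosecution (November 24, 2016 to April 7, 2017), pushing the deadline to October 2, 2020.
Although the plaintiff's incapacity ran from September 5, 2019 to November 3, 2019, the stated rules do not make that a tolling event, so it is disregarded.
None of the other events listed affects the running of the period under the stated rules.
The June 30, 2020 filing precedes the October 2, 2020 deadline; the claim is timely.

TIMELY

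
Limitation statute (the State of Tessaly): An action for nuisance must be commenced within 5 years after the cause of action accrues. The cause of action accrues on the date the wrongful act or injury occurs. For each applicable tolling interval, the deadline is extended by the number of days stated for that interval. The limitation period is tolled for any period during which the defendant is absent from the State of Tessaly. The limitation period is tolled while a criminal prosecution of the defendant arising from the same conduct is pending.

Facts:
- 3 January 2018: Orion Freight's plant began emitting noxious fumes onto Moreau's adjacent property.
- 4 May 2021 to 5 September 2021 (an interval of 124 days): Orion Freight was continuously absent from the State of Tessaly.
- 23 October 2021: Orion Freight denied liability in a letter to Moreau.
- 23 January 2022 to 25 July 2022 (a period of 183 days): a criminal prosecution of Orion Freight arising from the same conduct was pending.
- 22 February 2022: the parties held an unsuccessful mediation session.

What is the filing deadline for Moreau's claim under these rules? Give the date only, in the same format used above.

6 November 2023

The cause of action accrued on 3 January 2018, the date of the act.
The untolled deadline — 5 years after 3 January 2018 — is 3 January 2023.
Because the defendant's absence from the jurisdiction ran from 4 May 2021 to 5 September 2021, the deadline is extended by 124 days to 7 May 2023.
The pending criminal prosecution from 23 January 2022 to 25 July 2022 tolled the period for 183 days, extending the deadline to 6 November 2023.
The other events in the timeline have no effect on the limitation period under the stated rules.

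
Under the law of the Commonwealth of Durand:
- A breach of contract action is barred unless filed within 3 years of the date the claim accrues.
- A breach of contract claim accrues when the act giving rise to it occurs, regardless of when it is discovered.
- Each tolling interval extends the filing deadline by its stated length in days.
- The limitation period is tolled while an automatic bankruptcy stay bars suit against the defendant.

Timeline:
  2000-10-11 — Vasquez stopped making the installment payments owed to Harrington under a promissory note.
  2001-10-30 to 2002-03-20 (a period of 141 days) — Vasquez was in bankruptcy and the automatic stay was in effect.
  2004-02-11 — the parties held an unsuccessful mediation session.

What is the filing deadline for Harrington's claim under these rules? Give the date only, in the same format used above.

2004-02-29

The claim accrued on 2000-10-11, the date of the act.
The untolled deadline — 3 years after 2000-10-11 — is 2003-10-11.
The automatic bankruptcy stay from 2001-10-30 to 2002-03-20 tolled the period for 141 days, extending the deadline to 2004-02-29.
Nothing else in the chronology tolls or restarts the period.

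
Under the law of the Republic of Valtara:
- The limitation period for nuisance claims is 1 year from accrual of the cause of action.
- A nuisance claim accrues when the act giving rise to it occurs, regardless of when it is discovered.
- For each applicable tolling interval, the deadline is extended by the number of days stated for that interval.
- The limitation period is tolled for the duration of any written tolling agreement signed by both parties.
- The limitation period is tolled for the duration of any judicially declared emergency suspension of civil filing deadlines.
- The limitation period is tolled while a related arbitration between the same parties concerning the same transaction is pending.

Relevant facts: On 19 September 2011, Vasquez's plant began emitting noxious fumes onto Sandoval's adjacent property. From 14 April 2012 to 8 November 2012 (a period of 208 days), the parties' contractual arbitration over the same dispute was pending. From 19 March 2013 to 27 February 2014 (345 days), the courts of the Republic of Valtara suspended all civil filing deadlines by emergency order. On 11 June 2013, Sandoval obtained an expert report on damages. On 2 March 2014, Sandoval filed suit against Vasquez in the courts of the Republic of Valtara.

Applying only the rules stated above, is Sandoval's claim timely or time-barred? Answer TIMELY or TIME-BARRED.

TIMELY

The claim accrued on 19 September 2011, when the wrongful act occurred.
The untolled deadline — 1 year after 19 September 2011 — is 19 September 2012.
The period was tolled for 208 days by the pending related arbitration (14 April 2012 to 8 November 2012), pushing the deadline to 15 April 2013.
The emergency suspension of filing deadlines from 19 March 2013 to 27 February 2014 tolled the period for 345 days, extending the deadline to 26 March 2014.
Nothing else in the chronology tolls or restarts the period.
Filing on 2 March 2014 beat the 26 March 2014 deadline — the action is timely.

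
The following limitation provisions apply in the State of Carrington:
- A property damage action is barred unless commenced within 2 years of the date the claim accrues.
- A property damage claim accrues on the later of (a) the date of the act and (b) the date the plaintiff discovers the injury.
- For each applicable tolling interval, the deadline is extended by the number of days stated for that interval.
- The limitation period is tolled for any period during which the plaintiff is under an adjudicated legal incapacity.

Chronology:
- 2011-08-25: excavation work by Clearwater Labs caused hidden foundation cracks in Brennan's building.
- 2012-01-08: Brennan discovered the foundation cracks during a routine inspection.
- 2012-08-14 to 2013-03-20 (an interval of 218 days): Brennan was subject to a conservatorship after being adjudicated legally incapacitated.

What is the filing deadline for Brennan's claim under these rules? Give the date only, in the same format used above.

The claim accrued on 2012-01-08 — the later of the 2011-08-25 act and the 2012-01-08 discovery.
2 years from 2012-01-08 is 2014-01-08.
The period was tolled for 218 days by the plaintiff's legal incapacity (2012-08-14 to 2013-03-20), pushing the deadline to 2014-08-14.

2014-08-14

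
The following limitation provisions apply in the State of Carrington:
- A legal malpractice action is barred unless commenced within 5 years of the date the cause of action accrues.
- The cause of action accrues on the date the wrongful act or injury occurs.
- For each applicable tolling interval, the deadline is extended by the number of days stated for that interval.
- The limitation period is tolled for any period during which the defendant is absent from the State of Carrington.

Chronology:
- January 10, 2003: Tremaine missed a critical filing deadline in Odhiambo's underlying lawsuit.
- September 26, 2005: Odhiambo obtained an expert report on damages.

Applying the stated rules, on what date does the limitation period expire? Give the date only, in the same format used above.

January 10, 2008

The claim accrued on January 10, 2003, when the wrongful act occurred.
5 years from January 10, 2003 is January 10, 2008.
Nothing else in the chronology tolls or restarts the period.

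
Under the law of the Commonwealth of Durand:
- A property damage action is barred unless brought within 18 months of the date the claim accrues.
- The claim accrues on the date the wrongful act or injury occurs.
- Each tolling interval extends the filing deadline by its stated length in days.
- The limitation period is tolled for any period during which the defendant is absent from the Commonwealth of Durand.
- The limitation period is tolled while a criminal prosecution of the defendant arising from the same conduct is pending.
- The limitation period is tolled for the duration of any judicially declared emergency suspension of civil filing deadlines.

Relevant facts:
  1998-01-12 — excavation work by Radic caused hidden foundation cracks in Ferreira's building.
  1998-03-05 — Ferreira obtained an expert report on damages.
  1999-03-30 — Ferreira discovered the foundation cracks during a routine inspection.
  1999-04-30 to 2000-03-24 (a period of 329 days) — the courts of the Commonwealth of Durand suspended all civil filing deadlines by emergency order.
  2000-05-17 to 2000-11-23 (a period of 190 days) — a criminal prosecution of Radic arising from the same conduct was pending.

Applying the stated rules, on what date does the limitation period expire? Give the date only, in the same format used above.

2000-12-12

Because the rule ties accrual to occurrence, the claim accrued on 1998-01-12, not on the 1999-03-30 discovery date.
The untolled deadline — 18 months after 1998-01-12 — is 1999-07-12.
Because the emergency suspension of filing deadlines ran from 1999-04-30 to 2000-03-24, the deadline is extended by 329 days to 2000-06-05.
The period was tolled for 190 days by the pending criminal prosecution (2000-05-17 to 2000-11-23), pushing the deadline to 2000-12-12.
None of the other events listed affects the running of the period under the stated rules.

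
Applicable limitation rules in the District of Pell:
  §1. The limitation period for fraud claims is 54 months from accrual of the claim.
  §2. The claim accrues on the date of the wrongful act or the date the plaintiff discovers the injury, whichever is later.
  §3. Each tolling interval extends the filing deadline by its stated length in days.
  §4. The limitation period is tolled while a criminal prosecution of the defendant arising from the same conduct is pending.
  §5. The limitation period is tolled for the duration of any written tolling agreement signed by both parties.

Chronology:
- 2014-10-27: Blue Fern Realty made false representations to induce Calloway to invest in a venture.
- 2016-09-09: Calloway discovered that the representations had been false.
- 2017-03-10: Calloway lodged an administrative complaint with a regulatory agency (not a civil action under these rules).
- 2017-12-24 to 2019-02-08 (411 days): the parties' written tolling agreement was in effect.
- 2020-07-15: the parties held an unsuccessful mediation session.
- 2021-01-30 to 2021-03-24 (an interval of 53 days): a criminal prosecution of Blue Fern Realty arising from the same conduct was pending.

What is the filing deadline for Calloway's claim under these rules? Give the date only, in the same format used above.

Taking the later of the act (2014-10-27) and discovery (2016-09-09), the claim accrued on 2016-09-09.
54 months from 2016-09-09 is 2021-03-09.
The written tolling agreement from 2017-12-24 to 2019-02-08 tolled the period for 411 days, extending the deadline to 2022-04-24.
The pending criminal prosecution from 2021-01-30 to 2021-03-24 tolled the period for 53 days, extending the deadline to 2022-06-16.
Nothing else in the chronology tolls or restarts the period.

2022-06-16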